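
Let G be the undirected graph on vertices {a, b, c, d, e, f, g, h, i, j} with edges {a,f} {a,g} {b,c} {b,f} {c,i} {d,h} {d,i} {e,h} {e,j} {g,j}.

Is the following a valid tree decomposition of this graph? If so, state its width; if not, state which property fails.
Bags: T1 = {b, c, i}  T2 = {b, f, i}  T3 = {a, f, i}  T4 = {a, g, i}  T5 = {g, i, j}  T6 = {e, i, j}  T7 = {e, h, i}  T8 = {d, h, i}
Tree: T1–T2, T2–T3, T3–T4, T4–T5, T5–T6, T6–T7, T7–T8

Yes; width 2.

Every vertex of G appears in some bag (union = {a, b, c, d, e, f, g, h, i, j}); every edge is covered by a bag; and for each vertex v the set of bags containing v is connected in the bag tree. The decomposition is therefore valid. The largest bag has 3 vertices, so the width is 2.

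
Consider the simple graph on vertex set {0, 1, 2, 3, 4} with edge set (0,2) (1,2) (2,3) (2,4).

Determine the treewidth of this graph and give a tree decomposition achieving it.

Treewidth 1.
Bags: B1 = {1, 2}  B2 = {0, 2}  B3 = {2, 4}  B4 = {2, 3}
Tree: B1–B2, B2–B3, B2–B4

The largest bag has 2 vertices, giving width 1; this decomposition certifies tw(G) ≤ 1. G has an edge, so its treewidth is at least 1. Therefore the treewidth is 1.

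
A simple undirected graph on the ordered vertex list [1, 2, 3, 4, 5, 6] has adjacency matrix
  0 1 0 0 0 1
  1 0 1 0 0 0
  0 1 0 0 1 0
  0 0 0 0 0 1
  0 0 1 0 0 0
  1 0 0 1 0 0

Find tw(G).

A width-1 tree decomposition is:
Bags: B1 = {3, 5}  B2 = {2, 3}  B3 = {1, 2}  B4 = {1, 6}  B5 = {4, 6}
Tree: B1–B2, B2–B3, B3–B4, B4–B5
Each bag holds 2 vertices, so the decomposition has width 1, which upper-bounds the treewidth. Since G has at least one edge (e.g. 5–3), it is not an edgeless graph, so tw(G) ≥ 1. Combining the bounds, tw(G) = 1.

1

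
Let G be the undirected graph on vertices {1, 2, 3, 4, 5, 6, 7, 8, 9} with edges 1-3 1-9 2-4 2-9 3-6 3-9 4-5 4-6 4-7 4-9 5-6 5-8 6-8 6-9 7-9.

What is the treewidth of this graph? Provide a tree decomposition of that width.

The largest bag has 3 vertices, giving width 2; this decomposition certifies tw(G) ≤ 2. On the other hand G contains the 3-clique {5, 6, 8}. A clique must lie in a single bag of any decomposition, so no decomposition can have width below 2. Hence tw(G) = 2 exactly.

Treewidth 2.
Bags: B1 = {4, 7, 9}  B2 = {4, 6, 9}  B3 = {2, 4, 9}  B4 = {3, 6, 9}  B5 = {4, 5, 6}  B6 = {1, 3, 9}  B7 = {5, 6, 8}
Tree: B1–B2, B1–B3, B2–B4, B2–B5, B4–B6, B5–B7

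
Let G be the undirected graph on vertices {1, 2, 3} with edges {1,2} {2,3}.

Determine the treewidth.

1

A width-1 tree decomposition is:
Bags: B1 = {2, 3}  B2 = {1, 2}
Tree: B1–B2
Every bag has size at most 2, so the width is 2 − 1 = 1 and tw(G) ≤ 1. G has an edge, so its treewidth is at least 1. Therefore the treewidth is 1.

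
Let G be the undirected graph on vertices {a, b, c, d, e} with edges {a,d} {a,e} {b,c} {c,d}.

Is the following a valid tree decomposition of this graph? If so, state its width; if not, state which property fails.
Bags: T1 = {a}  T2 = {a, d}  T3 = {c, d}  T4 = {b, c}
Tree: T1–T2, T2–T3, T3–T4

No — vertex e appears in no bag.

A tree decomposition must satisfy three properties: every vertex lies in some bag; for every edge, both endpoints lie together in some bag; and for every vertex, the bags containing it form a connected subtree. Here vertex e appears in no bag, so the decomposition is invalid.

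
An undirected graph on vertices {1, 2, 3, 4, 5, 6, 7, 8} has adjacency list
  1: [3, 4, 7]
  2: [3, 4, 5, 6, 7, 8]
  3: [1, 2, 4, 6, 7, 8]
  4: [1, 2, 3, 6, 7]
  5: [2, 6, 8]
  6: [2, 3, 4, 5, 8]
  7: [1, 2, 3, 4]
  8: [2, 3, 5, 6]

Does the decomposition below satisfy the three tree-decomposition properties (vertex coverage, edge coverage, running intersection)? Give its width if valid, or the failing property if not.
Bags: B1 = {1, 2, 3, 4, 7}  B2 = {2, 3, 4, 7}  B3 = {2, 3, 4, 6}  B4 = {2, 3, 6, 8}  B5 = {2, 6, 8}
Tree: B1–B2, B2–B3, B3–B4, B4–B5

A tree decomposition must satisfy three properties: every vertex lies in some bag; for every edge, both endpoints lie together in some bag; and for every vertex, the bags containing it form a connected subtree. Here vertex 5 appears in no bag, so the decomposition is invalid.

No — vertex 5 appears in no bag.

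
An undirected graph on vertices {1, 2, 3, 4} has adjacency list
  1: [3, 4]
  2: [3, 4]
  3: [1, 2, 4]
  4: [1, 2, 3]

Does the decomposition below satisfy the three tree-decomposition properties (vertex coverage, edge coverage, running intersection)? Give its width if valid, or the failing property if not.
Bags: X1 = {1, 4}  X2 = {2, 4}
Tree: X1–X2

No — vertex 3 appears in no bag.

A tree decomposition must satisfy three properties: every vertex lies in some bag; for every edge, both endpoints lie together in some bag; and for every vertex, the bags containing it form a connected subtree. Here vertex 3 appears in no bag, so the decomposition is invalid.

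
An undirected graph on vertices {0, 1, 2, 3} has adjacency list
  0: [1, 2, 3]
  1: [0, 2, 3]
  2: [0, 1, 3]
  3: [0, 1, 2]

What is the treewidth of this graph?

A width-3 tree decomposition is:
Bags: B1 = {0, 1, 2, 3}
Tree: (single bag)
With just one bag of size 4, the width is 4 − 1 = 3, so tw(G) ≤ 3. Conversely, {0, 1, 2, 3} is a clique of size 4, and the vertices of any clique must share a bag in every tree decomposition; so some bag has ≥ 4 vertices and tw(G) ≥ 3. Therefore the treewidth is 3.

3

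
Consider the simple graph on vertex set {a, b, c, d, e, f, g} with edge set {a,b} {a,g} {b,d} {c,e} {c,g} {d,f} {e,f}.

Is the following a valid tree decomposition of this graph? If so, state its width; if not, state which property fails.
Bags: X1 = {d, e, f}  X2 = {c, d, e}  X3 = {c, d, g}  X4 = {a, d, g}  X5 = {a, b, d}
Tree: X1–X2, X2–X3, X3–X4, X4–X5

Yes; width 2.

Checking the three conditions: (i) the bags cover all of {a, b, c, d, e, f, g}; (ii) for each edge, some bag contains both endpoints; (iii) the bags containing any fixed vertex form a subtree. All hold, so the decomposition is valid with width 3 − 1 = 2.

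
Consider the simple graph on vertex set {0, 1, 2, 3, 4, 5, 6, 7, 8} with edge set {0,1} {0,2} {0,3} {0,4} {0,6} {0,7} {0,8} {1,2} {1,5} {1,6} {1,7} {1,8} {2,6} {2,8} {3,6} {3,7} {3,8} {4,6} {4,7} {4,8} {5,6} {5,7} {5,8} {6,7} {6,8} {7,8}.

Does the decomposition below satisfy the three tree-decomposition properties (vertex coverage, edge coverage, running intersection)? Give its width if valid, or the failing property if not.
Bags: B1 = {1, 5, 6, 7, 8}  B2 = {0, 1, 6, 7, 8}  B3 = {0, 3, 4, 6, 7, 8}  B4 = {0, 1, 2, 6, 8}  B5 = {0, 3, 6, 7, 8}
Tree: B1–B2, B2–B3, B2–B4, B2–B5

No — bags containing vertex 3 are not connected in the tree.

A tree decomposition must satisfy three properties: every vertex lies in some bag; for every edge, both endpoints lie together in some bag; and for every vertex, the bags containing it form a connected subtree. Here bags containing vertex 3 are not connected in the tree, so the decomposition is invalid.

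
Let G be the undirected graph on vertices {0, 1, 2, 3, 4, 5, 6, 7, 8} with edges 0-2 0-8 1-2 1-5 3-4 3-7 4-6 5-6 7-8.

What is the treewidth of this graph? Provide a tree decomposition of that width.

Every bag has size at most 3, so the width is 3 − 1 = 2 and tw(G) ≤ 2. For the lower bound, G contains the cycle 5–6–4–3–7–8–0–2–1–5, so G is not a forest; only forests have treewidth ≤ 1, hence tw(G) ≥ 2. Combining the bounds, tw(G) = 2.

Treewidth 2.
One such decomposition:
Bags: B1 = {4, 5, 6}  B2 = {3, 4, 5}  B3 = {3, 5, 7}  B4 = {5, 7, 8}  B5 = {0, 5, 8}  B6 = {0, 2, 5}  B7 = {1, 2, 5}
Tree: B1–B2, B2–B3, B3–B4, B4–B5, B5–B6, B6–B7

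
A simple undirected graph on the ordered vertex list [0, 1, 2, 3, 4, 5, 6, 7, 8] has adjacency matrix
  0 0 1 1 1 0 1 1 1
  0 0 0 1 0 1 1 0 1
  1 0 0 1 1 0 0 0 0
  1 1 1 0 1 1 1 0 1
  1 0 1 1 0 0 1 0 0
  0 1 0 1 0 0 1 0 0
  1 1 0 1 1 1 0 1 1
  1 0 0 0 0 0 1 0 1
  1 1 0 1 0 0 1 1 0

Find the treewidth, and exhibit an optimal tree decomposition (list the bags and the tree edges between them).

The largest bag has 4 vertices, giving width 3; this decomposition certifies tw(G) ≤ 3. For the lower bound, the 4 vertices {0, 2, 3, 4} are pairwise adjacent, and any tree decomposition puts a clique entirely inside one bag — forcing width ≥ 3. The upper and lower bounds meet at 3, so that is the treewidth.

Treewidth 3.
One such decomposition:
Bags: B1 = {1, 3, 6, 8}  B2 = {0, 3, 6, 8}  B3 = {0, 3, 4, 6}  B4 = {0, 6, 7, 8}  B5 = {1, 3, 5, 6}  B6 = {0, 2, 3, 4}
Tree: B1–B2, B2–B3, B2–B4, B1–B5, B3–B6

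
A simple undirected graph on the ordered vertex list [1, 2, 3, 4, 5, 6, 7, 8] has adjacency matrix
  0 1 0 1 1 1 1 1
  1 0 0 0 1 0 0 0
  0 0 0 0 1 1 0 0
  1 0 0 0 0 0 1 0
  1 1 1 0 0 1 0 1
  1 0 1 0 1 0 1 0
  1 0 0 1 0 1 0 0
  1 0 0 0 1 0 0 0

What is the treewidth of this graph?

A width-2 tree decomposition is:
Bags: B1 = {1, 4, 7}  B2 = {1, 6, 7}  B3 = {1, 5, 6}  B4 = {3, 5, 6}  B5 = {1, 2, 5}  B6 = {1, 5, 8}
Tree: B1–B2, B2–B3, B3–B4, B3–B5, B5–B6
The largest bag has 3 vertices, giving width 2; this decomposition certifies tw(G) ≤ 2. On the other hand G contains the 3-clique {1, 4, 7}. A clique must lie in a single bag of any decomposition, so no decomposition can have width below 2. Hence tw(G) = 2 exactly.

2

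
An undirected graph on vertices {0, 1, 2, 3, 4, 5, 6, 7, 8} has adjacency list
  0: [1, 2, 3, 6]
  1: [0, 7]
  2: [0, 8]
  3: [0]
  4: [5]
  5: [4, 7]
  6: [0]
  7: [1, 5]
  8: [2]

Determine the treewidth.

A width-1 tree decomposition is:
Bags: B1 = {1, 7}  B2 = {5, 7}  B3 = {0, 1}  B4 = {4, 5}  B5 = {0, 6}  B6 = {0, 2}  B7 = {2, 8}  B8 = {0, 3}
Tree: B1–B2, B1–B3, B2–B4, B3–B5, B5–B6, B6–B7, B5–B8
Every bag has size at most 2, so the width is 2 − 1 = 1 and tw(G) ≤ 1. G has an edge, so its treewidth is at least 1. The upper and lower bounds meet at 1, so that is the treewidth.

1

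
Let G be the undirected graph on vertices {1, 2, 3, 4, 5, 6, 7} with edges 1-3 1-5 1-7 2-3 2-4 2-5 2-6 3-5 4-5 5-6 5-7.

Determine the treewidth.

A width-2 tree decomposition is:
Bags: B1 = {2, 5, 6}  B2 = {2, 3, 5}  B3 = {1, 3, 5}  B4 = {2, 4, 5}  B5 = {1, 5, 7}
Tree: B1–B2, B2–B3, B2–B4, B3–B5
Every bag has size at most 3, so the width is 3 − 1 = 2 and tw(G) ≤ 2. On the other hand G contains the 3-clique {1, 3, 5}. A clique must lie in a single bag of any decomposition, so no decomposition can have width below 2. Hence tw(G) = 2 exactly.

2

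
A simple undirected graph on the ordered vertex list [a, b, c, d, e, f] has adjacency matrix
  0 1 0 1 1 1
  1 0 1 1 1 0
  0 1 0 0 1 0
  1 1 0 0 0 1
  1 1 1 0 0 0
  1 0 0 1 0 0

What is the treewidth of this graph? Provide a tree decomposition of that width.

Every bag has size at most 3, so the width is 3 − 1 = 2 and tw(G) ≤ 2. Conversely, {b, c, e} is a clique of size 3, and the vertices of any clique must share a bag in every tree decomposition; so some bag has ≥ 3 vertices and tw(G) ≥ 2. Hence tw(G) = 2 exactly.

Treewidth 2.
Bags: B1 = {a, b, e}  B2 = {b, c, e}  B3 = {a, b, d}  B4 = {a, d, f}
Tree: B1–B2, B1–B3, B3–B4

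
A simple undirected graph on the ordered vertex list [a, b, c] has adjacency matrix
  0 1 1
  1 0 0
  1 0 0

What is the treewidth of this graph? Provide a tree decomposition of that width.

Treewidth 1.
One optimal decomposition is:
Bags: B1 = {a, b}  B2 = {a, c}
Tree: B1–B2

Every bag has size at most 2, so the width is 2 − 1 = 1 and tw(G) ≤ 1. Since G has at least one edge (e.g. a–b), it is not an edgeless graph, so tw(G) ≥ 1. The upper and lower bounds meet at 1, so that is the treewidth.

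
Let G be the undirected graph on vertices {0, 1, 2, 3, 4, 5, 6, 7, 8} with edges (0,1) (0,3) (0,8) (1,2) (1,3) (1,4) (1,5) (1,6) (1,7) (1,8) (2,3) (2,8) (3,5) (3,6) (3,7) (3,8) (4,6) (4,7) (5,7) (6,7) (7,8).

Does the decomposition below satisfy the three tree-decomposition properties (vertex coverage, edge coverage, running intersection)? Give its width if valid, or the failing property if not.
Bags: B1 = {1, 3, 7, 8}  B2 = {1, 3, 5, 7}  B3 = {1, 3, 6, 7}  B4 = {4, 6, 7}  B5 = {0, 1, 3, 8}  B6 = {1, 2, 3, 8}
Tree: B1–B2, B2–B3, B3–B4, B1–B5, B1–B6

No — edge (1,4) lies in no bag.

A tree decomposition must satisfy three properties: every vertex lies in some bag; for every edge, both endpoints lie together in some bag; and for every vertex, the bags containing it form a connected subtree. Here edge (1,4) lies in no bag, so the decomposition is invalid.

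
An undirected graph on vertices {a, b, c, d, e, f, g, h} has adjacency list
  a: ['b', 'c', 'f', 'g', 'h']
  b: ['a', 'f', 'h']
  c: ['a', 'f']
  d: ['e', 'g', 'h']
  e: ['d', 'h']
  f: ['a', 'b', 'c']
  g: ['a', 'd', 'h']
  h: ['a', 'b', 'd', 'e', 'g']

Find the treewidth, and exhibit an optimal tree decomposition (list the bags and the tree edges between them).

Every bag has size at most 3, so the width is 3 − 1 = 2 and tw(G) ≤ 2. Conversely, {d, g, h} is a clique of size 3, and the vertices of any clique must share a bag in every tree decomposition; so some bag has ≥ 3 vertices and tw(G) ≥ 2. Combining the bounds, tw(G) = 2.

Treewidth 2.
One optimal decomposition is:
Bags: B1 = {a, b, f}  B2 = {a, c, f}  B3 = {a, b, h}  B4 = {a, g, h}  B5 = {d, g, h}  B6 = {d, e, h}
Tree: B1–B2, B1–B3, B3–B4, B4–B5, B5–B6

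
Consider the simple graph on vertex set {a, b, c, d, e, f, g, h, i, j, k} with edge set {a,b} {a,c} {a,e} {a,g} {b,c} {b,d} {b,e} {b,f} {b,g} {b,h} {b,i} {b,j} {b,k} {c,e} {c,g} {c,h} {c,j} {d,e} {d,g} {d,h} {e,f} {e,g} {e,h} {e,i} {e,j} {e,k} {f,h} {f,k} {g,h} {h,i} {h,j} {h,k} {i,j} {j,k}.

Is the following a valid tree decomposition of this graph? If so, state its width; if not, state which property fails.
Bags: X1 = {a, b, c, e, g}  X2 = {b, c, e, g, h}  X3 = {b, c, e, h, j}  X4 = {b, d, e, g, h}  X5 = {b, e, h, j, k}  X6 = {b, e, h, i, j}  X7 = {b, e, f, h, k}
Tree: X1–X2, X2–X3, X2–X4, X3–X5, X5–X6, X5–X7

Vertex coverage: the bags together contain {a, b, c, d, e, f, g, h, i, j, k}, the full vertex set. Edge coverage: each edge of G has both endpoints in at least one bag. Running intersection: for every vertex, the bags containing it form a connected subtree. All three properties hold, so this is a valid tree decomposition of width max|bag| − 1 = 4, and hence tw(G) ≤ 4.

Yes; width 4.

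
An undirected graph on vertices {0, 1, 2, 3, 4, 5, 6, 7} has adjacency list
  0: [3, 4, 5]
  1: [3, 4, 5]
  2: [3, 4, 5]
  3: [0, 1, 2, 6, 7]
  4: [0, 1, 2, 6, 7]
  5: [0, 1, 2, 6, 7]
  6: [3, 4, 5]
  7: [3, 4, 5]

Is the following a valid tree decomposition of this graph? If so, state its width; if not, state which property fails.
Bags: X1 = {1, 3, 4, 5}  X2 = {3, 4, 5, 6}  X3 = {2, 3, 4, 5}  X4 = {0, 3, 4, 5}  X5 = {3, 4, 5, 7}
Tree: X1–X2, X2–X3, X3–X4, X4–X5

Yes; width 3.

Checking the three conditions: (i) the bags cover all of {0, 1, 2, 3, 4, 5, 6, 7}; (ii) for each edge, some bag contains both endpoints; (iii) the bags containing any fixed vertex form a subtree. All hold, so the decomposition is valid with width 4 − 1 = 3.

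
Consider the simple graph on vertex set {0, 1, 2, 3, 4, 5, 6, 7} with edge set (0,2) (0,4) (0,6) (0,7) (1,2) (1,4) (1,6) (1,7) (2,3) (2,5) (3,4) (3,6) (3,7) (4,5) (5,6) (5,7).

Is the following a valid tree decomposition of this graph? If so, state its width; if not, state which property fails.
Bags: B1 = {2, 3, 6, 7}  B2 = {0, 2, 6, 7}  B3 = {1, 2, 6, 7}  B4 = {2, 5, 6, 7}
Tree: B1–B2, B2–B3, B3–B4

No — vertex 4 appears in no bag.

A tree decomposition must satisfy three properties: every vertex lies in some bag; for every edge, both endpoints lie together in some bag; and for every vertex, the bags containing it form a connected subtree. Here vertex 4 appears in no bag, so the decomposition is invalid.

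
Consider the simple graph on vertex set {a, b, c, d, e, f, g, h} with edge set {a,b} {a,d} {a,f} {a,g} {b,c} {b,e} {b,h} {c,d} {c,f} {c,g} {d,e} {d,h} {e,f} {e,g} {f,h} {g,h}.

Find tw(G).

4

A width-4 tree decomposition is:
Bags: B1 = {a, b, c, e, h}  B2 = {a, c, d, e, h}  B3 = {a, c, e, g, h}  B4 = {a, c, e, f, h}
Tree: B1–B2, B2–B3, B3–B4
Every bag has size at most 5, so the width is 5 − 1 = 4 and tw(G) ≤ 4. For the lower bound: the 5 vertex sets {a,b}, {d,e}, {c,g}, {h}, {f} are disjoint, each induces a connected subgraph, and every pair is joined by at least one edge of G. Contracting each set to a single vertex therefore yields K_{5} as a minor, and since treewidth is minor-monotone, tw(G) ≥ tw(K_{5}) = 4. The upper and lower bounds meet at 4, so that is the treewidth.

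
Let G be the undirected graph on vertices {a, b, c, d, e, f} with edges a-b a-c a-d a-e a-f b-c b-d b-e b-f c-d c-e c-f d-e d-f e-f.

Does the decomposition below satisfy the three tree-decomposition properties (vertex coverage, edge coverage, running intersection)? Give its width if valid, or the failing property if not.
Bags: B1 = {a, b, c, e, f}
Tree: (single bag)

A tree decomposition must satisfy three properties: every vertex lies in some bag; for every edge, both endpoints lie together in some bag; and for every vertex, the bags containing it form a connected subtree. Here vertex d appears in no bag, so the decomposition is invalid.

No — vertex d appears in no bag.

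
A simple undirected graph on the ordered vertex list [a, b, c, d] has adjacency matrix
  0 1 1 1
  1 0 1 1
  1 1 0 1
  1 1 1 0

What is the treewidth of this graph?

A width-3 tree decomposition is:
Bags: B1 = {a, b, c, d}
Tree: (single bag)
A single bag containing all 4 vertices is trivially a valid decomposition of width 3. On the other hand G contains the 4-clique {a, b, c, d}. A clique must lie in a single bag of any decomposition, so no decomposition can have width below 3. Therefore the treewidth is 3.

3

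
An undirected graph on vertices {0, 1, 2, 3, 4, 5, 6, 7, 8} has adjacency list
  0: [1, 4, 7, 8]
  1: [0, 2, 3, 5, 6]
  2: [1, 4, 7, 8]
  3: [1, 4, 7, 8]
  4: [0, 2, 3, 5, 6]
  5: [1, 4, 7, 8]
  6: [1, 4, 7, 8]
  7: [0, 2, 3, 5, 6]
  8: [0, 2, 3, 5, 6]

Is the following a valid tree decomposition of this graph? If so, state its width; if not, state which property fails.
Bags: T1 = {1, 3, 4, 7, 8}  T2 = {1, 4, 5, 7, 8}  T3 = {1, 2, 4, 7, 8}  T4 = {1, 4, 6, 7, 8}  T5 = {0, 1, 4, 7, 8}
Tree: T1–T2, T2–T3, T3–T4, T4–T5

Yes; width 4.

Checking the three conditions: (i) the bags cover all of {0, 1, 2, 3, 4, 5, 6, 7, 8}; (ii) for each edge, some bag contains both endpoints; (iii) the bags containing any fixed vertex form a subtree. All hold, so the decomposition is valid with width 5 − 1 = 4.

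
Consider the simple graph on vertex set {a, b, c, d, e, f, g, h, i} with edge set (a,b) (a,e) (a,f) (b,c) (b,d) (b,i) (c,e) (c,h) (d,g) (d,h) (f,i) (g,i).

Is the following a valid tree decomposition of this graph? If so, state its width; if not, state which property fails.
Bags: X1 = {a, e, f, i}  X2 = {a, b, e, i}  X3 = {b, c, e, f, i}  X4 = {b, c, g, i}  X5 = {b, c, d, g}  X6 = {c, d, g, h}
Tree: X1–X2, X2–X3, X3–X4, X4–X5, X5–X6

A tree decomposition must satisfy three properties: every vertex lies in some bag; for every edge, both endpoints lie together in some bag; and for every vertex, the bags containing it form a connected subtree. Here bags containing vertex f are not connected in the tree, so the decomposition is invalid.

No — bags containing vertex f are not connected in the tree.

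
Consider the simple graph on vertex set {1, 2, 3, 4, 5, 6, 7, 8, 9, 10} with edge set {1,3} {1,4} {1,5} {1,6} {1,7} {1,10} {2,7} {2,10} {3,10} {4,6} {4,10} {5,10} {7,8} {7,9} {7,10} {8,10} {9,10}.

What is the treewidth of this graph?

A width-2 tree decomposition is:
Bags: B1 = {7, 9, 10}  B2 = {1, 7, 10}  B3 = {1, 5, 10}  B4 = {2, 7, 10}  B5 = {1, 3, 10}  B6 = {1, 4, 10}  B7 = {7, 8, 10}  B8 = {1, 4, 6}
Tree: B1–B2, B2–B3, B1–B4, B3–B5, B2–B6, B2–B7, B6–B8
Every bag has size at most 3, so the width is 3 − 1 = 2 and tw(G) ≤ 2. For the lower bound, the 3 vertices {7, 8, 10} are pairwise adjacent, and any tree decomposition puts a clique entirely inside one bag — forcing width ≥ 2. The upper and lower bounds meet at 2, so that is the treewidth.

2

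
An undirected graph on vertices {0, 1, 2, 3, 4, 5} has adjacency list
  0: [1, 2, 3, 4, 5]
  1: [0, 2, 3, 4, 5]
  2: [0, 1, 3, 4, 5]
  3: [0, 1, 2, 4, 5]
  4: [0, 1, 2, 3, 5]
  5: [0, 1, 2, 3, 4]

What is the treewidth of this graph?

A width-5 tree decomposition is:
Bags: B1 = {0, 1, 2, 3, 4, 5}
Tree: (single bag)
A single bag containing all 6 vertices is trivially a valid decomposition of width 5. On the other hand G contains the 6-clique {0, 1, 2, 3, 4, 5}. A clique must lie in a single bag of any decomposition, so no decomposition can have width below 5. Combining the bounds, tw(G) = 5.

5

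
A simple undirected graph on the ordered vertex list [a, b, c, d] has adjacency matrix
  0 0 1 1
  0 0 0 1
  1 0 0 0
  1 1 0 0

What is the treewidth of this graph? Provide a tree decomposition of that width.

The largest bag has 2 vertices, giving width 1; this decomposition certifies tw(G) ≤ 1. Any graph with an edge has treewidth ≥ 1, and G has the edge b–d. Therefore the treewidth is 1.

Treewidth 1.
Bags: B1 = {b, d}  B2 = {a, d}  B3 = {a, c}
Tree: B1–B2, B2–B3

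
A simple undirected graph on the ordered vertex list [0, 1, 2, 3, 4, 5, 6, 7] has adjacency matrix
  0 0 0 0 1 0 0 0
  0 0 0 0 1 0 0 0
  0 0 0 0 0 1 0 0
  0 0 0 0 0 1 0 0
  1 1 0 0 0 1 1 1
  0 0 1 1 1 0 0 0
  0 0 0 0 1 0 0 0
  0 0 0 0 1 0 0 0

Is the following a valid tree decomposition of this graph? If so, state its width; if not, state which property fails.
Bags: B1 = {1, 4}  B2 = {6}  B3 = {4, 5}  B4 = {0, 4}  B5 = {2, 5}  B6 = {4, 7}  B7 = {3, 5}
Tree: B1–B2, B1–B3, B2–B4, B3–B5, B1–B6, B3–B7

A tree decomposition must satisfy three properties: every vertex lies in some bag; for every edge, both endpoints lie together in some bag; and for every vertex, the bags containing it form a connected subtree. Here edge (4,6) lies in no bag, so the decomposition is invalid.

No — edge (4,6) lies in no bag.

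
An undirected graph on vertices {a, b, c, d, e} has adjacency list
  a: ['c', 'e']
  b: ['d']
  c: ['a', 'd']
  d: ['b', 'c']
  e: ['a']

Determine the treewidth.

A width-1 tree decomposition is:
Bags: B1 = {b, d}  B2 = {c, d}  B3 = {a, c}  B4 = {a, e}
Tree: B1–B2, B2–B3, B3–B4
Each bag holds 2 vertices, so the decomposition has width 1, which upper-bounds the treewidth. G has an edge, so its treewidth is at least 1. Combining the bounds, tw(G) = 1.

1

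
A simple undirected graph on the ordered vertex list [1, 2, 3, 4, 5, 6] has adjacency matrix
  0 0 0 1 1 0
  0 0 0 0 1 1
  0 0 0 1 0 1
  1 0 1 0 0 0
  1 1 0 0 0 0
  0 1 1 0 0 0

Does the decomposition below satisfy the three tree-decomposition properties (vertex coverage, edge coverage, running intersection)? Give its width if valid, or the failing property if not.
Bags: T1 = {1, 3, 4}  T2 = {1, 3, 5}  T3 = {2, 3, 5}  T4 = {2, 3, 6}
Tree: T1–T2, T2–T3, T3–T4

Yes; width 2.

Checking the three conditions: (i) the bags cover all of {1, 2, 3, 4, 5, 6}; (ii) for each edge, some bag contains both endpoints; (iii) the bags containing any fixed vertex form a subtree. All hold, so the decomposition is valid with width 3 − 1 = 2.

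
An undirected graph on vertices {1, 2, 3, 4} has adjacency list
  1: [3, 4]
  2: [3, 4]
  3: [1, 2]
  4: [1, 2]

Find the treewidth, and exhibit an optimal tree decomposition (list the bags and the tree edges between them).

Each bag holds 3 vertices, so the decomposition has width 2, which upper-bounds the treewidth. Since 2–4–1–3–2 is a cycle in G, G is not acyclic. Forests are exactly the graphs of treewidth ≤ 1, so tw(G) ≥ 2. Combining the bounds, tw(G) = 2.

Treewidth 2.
One optimal decomposition is:
Bags: B1 = {1, 2, 4}  B2 = {1, 2, 3}
Tree: B1–B2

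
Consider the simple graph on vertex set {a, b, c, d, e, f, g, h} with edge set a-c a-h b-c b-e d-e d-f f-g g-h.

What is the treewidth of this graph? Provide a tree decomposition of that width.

Treewidth 2.
One such decomposition:
Bags: B1 = {a, c, h}  B2 = {c, g, h}  B3 = {c, f, g}  B4 = {c, d, f}  B5 = {c, d, e}  B6 = {b, c, e}
Tree: B1–B2, B2–B3, B3–B4, B4–B5, B5–B6

Each bag holds 3 vertices, so the decomposition has width 2, which upper-bounds the treewidth. Since c–a–h–g–f–d–e–b–c is a cycle in G, G is not acyclic. Forests are exactly the graphs of treewidth ≤ 1, so tw(G) ≥ 2. Hence tw(G) = 2 exactly.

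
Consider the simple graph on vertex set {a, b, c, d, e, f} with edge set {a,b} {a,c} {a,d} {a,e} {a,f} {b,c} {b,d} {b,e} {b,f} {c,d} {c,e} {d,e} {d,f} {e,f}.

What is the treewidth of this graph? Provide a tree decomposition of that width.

Each bag holds 5 vertices, so the decomposition has width 4, which upper-bounds the treewidth. On the other hand G contains the 5-clique {a, b, c, d, e}. A clique must lie in a single bag of any decomposition, so no decomposition can have width below 4. The upper and lower bounds meet at 4, so that is the treewidth.

Treewidth 4.
Bags: B1 = {a, b, c, d, e}  B2 = {a, b, d, e, f}
Tree: B1–B2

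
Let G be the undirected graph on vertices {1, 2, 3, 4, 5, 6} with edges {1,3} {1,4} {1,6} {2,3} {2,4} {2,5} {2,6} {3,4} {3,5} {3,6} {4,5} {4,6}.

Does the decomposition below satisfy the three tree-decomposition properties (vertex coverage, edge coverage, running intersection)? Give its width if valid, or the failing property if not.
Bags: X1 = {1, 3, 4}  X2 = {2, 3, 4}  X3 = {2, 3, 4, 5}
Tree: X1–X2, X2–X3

No — vertex 6 appears in no bag.

A tree decomposition must satisfy three properties: every vertex lies in some bag; for every edge, both endpoints lie together in some bag; and for every vertex, the bags containing it form a connected subtree. Here vertex 6 appears in no bag, so the decomposition is invalid.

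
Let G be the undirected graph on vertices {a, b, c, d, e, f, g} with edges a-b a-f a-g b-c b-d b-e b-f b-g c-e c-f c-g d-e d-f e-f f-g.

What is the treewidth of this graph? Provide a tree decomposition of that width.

Each bag holds 4 vertices, so the decomposition has width 3, which upper-bounds the treewidth. For the lower bound, the 4 vertices {b, d, e, f} are pairwise adjacent, and any tree decomposition puts a clique entirely inside one bag — forcing width ≥ 3. Hence tw(G) = 3 exactly.

Treewidth 3.
One optimal decomposition is:
Bags: B1 = {b, c, e, f}  B2 = {b, d, e, f}  B3 = {b, c, f, g}  B4 = {a, b, f, g}
Tree: B1–B2, B1–B3, B3–B4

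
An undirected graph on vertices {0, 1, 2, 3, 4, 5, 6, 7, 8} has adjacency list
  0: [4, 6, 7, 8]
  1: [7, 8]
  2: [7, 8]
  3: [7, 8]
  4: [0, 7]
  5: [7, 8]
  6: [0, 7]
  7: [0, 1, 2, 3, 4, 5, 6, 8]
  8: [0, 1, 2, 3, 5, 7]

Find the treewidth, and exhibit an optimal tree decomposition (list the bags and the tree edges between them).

Treewidth 2.
One optimal decomposition is:
Bags: B1 = {0, 7, 8}  B2 = {5, 7, 8}  B3 = {1, 7, 8}  B4 = {3, 7, 8}  B5 = {2, 7, 8}  B6 = {0, 4, 7}  B7 = {0, 6, 7}
Tree: B1–B2, B2–B3, B1–B4, B1–B5, B1–B6, B6–B7

Every bag has size at most 3, so the width is 3 − 1 = 2 and tw(G) ≤ 2. For the lower bound, the 3 vertices {0, 7, 8} are pairwise adjacent, and any tree decomposition puts a clique entirely inside one bag — forcing width ≥ 2. Combining the bounds, tw(G) = 2.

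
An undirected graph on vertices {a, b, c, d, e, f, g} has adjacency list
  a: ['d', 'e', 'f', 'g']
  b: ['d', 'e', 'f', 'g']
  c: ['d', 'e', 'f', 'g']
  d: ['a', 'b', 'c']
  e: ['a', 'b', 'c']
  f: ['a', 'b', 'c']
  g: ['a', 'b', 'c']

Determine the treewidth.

3

A width-3 tree decomposition is:
Bags: B1 = {a, b, c, f}  B2 = {a, b, c, g}  B3 = {a, b, c, e}  B4 = {a, b, c, d}
Tree: B1–B2, B2–B3, B3–B4
Every bag has size at most 4, so the width is 4 − 1 = 3 and tw(G) ≤ 3. For the lower bound: the 4 vertex sets {b,f}, {c,g}, {a}, {e} are disjoint, each induces a connected subgraph, and every pair is joined by at least one edge of G. Contracting each set to a single vertex therefore yields K_{4} as a minor, and since treewidth is minor-monotone, tw(G) ≥ tw(K_{4}) = 3. The upper and lower bounds meet at 3, so that is the treewidth.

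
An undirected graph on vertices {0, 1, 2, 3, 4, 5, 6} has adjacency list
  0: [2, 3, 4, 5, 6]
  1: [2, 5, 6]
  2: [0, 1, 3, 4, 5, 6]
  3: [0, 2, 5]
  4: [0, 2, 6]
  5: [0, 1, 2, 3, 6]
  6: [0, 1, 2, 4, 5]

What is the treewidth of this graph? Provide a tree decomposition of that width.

Treewidth 3.
One such decomposition:
Bags: B1 = {0, 2, 3, 5}  B2 = {0, 2, 5, 6}  B3 = {1, 2, 5, 6}  B4 = {0, 2, 4, 6}
Tree: B1–B2, B2–B3, B2–B4

Each bag holds 4 vertices, so the decomposition has width 3, which upper-bounds the treewidth. Conversely, {0, 2, 4, 6} is a clique of size 4, and the vertices of any clique must share a bag in every tree decomposition; so some bag has ≥ 4 vertices and tw(G) ≥ 3. The upper and lower bounds meet at 3, so that is the treewidth.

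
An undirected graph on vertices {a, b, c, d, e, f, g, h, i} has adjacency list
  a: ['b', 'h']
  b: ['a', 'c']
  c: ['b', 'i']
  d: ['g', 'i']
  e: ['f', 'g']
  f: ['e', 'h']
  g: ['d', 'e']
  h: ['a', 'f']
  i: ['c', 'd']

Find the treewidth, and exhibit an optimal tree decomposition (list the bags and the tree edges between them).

Treewidth 2.
One optimal decomposition is:
Bags: B1 = {a, f, h}  B2 = {a, e, f}  B3 = {a, e, g}  B4 = {a, d, g}  B5 = {a, d, i}  B6 = {a, c, i}  B7 = {a, b, c}
Tree: B1–B2, B2–B3, B3–B4, B4–B5, B5–B6, B6–B7

Each bag holds 3 vertices, so the decomposition has width 2, which upper-bounds the treewidth. Since a–h–f–e–g–d–i–c–b–a is a cycle in G, G is not acyclic. Forests are exactly the graphs of treewidth ≤ 1, so tw(G) ≥ 2. The upper and lower bounds meet at 2, so that is the treewidth.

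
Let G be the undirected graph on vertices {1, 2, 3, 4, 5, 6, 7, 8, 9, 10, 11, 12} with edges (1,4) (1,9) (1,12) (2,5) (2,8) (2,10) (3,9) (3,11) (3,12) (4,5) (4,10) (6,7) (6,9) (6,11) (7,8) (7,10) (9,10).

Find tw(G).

3

A width-3 tree decomposition is:
Bags: B1 = {1, 3, 11, 12}  B2 = {1, 3, 9, 11}  B3 = {1, 6, 9, 11}  B4 = {1, 4, 6, 9}  B5 = {4, 6, 9, 10}  B6 = {4, 6, 7, 10}  B7 = {4, 5, 7, 10}  B8 = {2, 5, 7, 10}  B9 = {2, 5, 7, 8}
Tree: B1–B2, B2–B3, B3–B4, B4–B5, B5–B6, B6–B7, B7–B8, B8–B9
The largest bag has 4 vertices, giving width 3; this decomposition certifies tw(G) ≤ 3. For the lower bound: the 4 vertex sets {3,11,12}, {1}, {9}, {4,6,7,10} are disjoint, each induces a connected subgraph, and every pair is joined by at least one edge of G. Contracting each set to a single vertex therefore yields K_{4} as a minor, and since treewidth is minor-monotone, tw(G) ≥ tw(K_{4}) = 3. Therefore the treewidth is 3.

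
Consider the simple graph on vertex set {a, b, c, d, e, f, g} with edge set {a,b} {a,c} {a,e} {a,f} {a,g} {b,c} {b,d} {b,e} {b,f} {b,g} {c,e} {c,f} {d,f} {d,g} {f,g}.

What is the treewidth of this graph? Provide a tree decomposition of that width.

Treewidth 3.
Bags: B1 = {a, b, c, f}  B2 = {a, b, c, e}  B3 = {a, b, f, g}  B4 = {b, d, f, g}
Tree: B1–B2, B1–B3, B3–B4

Each bag holds 4 vertices, so the decomposition has width 3, which upper-bounds the treewidth. For the lower bound, the 4 vertices {a, b, c, e} are pairwise adjacent, and any tree decomposition puts a clique entirely inside one bag — forcing width ≥ 3. Therefore the treewidth is 3.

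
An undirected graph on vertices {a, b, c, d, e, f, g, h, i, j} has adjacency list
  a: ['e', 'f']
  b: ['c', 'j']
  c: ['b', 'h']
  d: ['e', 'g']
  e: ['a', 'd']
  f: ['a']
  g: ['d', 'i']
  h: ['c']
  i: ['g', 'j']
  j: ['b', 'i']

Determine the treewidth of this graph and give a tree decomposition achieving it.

Treewidth 1.
Bags: B1 = {a, f}  B2 = {a, e}  B3 = {d, e}  B4 = {d, g}  B5 = {g, i}  B6 = {i, j}  B7 = {b, j}  B8 = {b, c}  B9 = {c, h}
Tree: B1–B2, B2–B3, B3–B4, B4–B5, B5–B6, B6–B7, B7–B8, B8–B9

Every bag has size at most 2, so the width is 2 − 1 = 1 and tw(G) ≤ 1. G has an edge, so its treewidth is at least 1. Therefore the treewidth is 1.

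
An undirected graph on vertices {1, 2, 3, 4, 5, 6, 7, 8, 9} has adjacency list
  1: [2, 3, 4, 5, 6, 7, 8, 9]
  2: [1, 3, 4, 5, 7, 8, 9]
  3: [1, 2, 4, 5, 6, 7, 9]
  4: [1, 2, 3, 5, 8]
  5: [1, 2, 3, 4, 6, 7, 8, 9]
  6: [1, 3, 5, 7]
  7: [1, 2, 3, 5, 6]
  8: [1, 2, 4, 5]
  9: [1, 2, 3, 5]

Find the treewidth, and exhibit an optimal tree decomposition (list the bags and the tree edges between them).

Treewidth 4.
One such decomposition:
Bags: B1 = {1, 2, 3, 4, 5}  B2 = {1, 2, 4, 5, 8}  B3 = {1, 2, 3, 5, 7}  B4 = {1, 2, 3, 5, 9}  B5 = {1, 3, 5, 6, 7}
Tree: B1–B2, B1–B3, B1–B4, B3–B5

Each bag holds 5 vertices, so the decomposition has width 4, which upper-bounds the treewidth. For the lower bound, the 5 vertices {1, 2, 4, 5, 8} are pairwise adjacent, and any tree decomposition puts a clique entirely inside one bag — forcing width ≥ 4. Hence tw(G) = 4 exactly.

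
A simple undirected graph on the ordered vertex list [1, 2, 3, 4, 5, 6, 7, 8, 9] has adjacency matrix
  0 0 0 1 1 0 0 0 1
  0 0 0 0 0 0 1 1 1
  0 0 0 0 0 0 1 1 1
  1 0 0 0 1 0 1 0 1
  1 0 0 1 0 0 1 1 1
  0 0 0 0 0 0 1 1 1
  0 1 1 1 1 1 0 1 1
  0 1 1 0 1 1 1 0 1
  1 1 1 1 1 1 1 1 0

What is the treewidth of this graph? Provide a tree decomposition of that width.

The largest bag has 4 vertices, giving width 3; this decomposition certifies tw(G) ≤ 3. For the lower bound, the 4 vertices {1, 4, 5, 9} are pairwise adjacent, and any tree decomposition puts a clique entirely inside one bag — forcing width ≥ 3. Combining the bounds, tw(G) = 3.

Treewidth 3.
Bags: B1 = {4, 5, 7, 9}  B2 = {5, 7, 8, 9}  B3 = {3, 7, 8, 9}  B4 = {1, 4, 5, 9}  B5 = {2, 7, 8, 9}  B6 = {6, 7, 8, 9}
Tree: B1–B2, B2–B3, B1–B4, B2–B5, B5–B6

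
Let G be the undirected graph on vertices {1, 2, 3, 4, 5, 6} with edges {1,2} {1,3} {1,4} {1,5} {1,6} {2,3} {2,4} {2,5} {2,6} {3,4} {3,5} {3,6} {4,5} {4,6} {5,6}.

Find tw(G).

5

A width-5 tree decomposition is:
Bags: B1 = {1, 2, 3, 4, 5, 6}
Tree: (single bag)
With just one bag of size 6, the width is 6 − 1 = 5, so tw(G) ≤ 5. Conversely, {1, 2, 3, 4, 5, 6} is a clique of size 6, and the vertices of any clique must share a bag in every tree decomposition; so some bag has ≥ 6 vertices and tw(G) ≥ 5. The upper and lower bounds meet at 5, so that is the treewidth.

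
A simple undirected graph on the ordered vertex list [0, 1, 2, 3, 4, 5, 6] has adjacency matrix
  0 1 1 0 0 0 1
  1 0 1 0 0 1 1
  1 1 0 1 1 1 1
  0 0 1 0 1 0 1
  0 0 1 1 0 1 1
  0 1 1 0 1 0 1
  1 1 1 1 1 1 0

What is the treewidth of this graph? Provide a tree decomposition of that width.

Treewidth 3.
One such decomposition:
Bags: B1 = {2, 3, 4, 6}  B2 = {2, 4, 5, 6}  B3 = {1, 2, 5, 6}  B4 = {0, 1, 2, 6}
Tree: B1–B2, B2–B3, B3–B4

The largest bag has 4 vertices, giving width 3; this decomposition certifies tw(G) ≤ 3. For the lower bound, the 4 vertices {0, 1, 2, 6} are pairwise adjacent, and any tree decomposition puts a clique entirely inside one bag — forcing width ≥ 3. The upper and lower bounds meet at 3, so that is the treewidth.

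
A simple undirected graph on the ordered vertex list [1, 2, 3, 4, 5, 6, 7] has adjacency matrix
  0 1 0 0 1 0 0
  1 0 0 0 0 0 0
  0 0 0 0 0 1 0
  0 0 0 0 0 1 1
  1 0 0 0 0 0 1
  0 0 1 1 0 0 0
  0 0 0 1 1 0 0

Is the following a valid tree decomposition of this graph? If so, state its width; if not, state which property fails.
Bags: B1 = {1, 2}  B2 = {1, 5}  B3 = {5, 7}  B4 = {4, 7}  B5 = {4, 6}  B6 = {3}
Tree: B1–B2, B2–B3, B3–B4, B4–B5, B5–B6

No — edge (6,3) lies in no bag.

A tree decomposition must satisfy three properties: every vertex lies in some bag; for every edge, both endpoints lie together in some bag; and for every vertex, the bags containing it form a connected subtree. Here edge (6,3) lies in no bag, so the decomposition is invalid.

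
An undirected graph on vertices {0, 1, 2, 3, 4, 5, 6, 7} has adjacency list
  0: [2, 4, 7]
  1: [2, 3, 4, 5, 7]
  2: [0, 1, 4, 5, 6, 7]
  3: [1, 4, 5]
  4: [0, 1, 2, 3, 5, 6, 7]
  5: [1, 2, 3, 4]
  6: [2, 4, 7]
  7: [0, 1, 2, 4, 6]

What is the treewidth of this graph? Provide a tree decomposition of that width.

Treewidth 3.
Bags: B1 = {1, 2, 4, 5}  B2 = {1, 2, 4, 7}  B3 = {2, 4, 6, 7}  B4 = {0, 2, 4, 7}  B5 = {1, 3, 4, 5}
Tree: B1–B2, B2–B3, B2–B4, B1–B5

Each bag holds 4 vertices, so the decomposition has width 3, which upper-bounds the treewidth. Conversely, {1, 2, 4, 5} is a clique of size 4, and the vertices of any clique must share a bag in every tree decomposition; so some bag has ≥ 4 vertices and tw(G) ≥ 3. Hence tw(G) = 3 exactly.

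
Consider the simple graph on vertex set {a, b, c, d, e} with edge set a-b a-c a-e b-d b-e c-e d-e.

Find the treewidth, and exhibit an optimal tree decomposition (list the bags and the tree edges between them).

The largest bag has 3 vertices, giving width 2; this decomposition certifies tw(G) ≤ 2. For the lower bound, the 3 vertices {b, d, e} are pairwise adjacent, and any tree decomposition puts a clique entirely inside one bag — forcing width ≥ 2. Combining the bounds, tw(G) = 2.

Treewidth 2.
One such decomposition:
Bags: B1 = {a, b, e}  B2 = {b, d, e}  B3 = {a, c, e}
Tree: B1–B2, B1–B3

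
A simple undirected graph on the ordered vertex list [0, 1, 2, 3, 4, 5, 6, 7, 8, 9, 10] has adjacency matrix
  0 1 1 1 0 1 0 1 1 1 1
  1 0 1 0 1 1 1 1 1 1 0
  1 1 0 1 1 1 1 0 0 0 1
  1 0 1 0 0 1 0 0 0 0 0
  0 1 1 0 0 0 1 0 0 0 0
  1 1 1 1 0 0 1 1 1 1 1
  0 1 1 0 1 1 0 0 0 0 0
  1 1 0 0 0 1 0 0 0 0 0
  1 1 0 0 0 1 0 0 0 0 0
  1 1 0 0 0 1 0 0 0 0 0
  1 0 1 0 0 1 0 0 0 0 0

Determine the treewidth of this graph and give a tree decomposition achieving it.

Every bag has size at most 4, so the width is 4 − 1 = 3 and tw(G) ≤ 3. On the other hand G contains the 4-clique {1, 2, 4, 6}. A clique must lie in a single bag of any decomposition, so no decomposition can have width below 3. The upper and lower bounds meet at 3, so that is the treewidth.

Treewidth 3.
One such decomposition:
Bags: B1 = {0, 1, 5, 7}  B2 = {0, 1, 2, 5}  B3 = {0, 2, 5, 10}  B4 = {1, 2, 5, 6}  B5 = {0, 2, 3, 5}  B6 = {0, 1, 5, 8}  B7 = {1, 2, 4, 6}  B8 = {0, 1, 5, 9}
Tree: B1–B2, B2–B3, B2–B4, B2–B5, B1–B6, B4–B7, B6–B8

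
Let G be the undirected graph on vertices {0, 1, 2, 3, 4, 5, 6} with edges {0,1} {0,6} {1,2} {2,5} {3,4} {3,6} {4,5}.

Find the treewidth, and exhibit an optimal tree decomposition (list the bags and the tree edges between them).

Each bag holds 3 vertices, so the decomposition has width 2, which upper-bounds the treewidth. For the lower bound, G contains the cycle 5–2–1–0–6–3–4–5, so G is not a forest; only forests have treewidth ≤ 1, hence tw(G) ≥ 2. Hence tw(G) = 2 exactly.

Treewidth 2.
Bags: B1 = {1, 2, 5}  B2 = {0, 1, 5}  B3 = {0, 5, 6}  B4 = {3, 5, 6}  B5 = {3, 4, 5}
Tree: B1–B2, B2–B3, B3–B4, B4–B5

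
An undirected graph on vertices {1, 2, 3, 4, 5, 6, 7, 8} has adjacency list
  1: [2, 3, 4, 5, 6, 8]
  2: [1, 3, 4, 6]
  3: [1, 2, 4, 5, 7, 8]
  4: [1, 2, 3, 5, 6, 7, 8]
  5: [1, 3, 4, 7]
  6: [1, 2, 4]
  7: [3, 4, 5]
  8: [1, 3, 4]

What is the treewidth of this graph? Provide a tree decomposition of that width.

Treewidth 3.
One optimal decomposition is:
Bags: B1 = {1, 2, 3, 4}  B2 = {1, 3, 4, 8}  B3 = {1, 3, 4, 5}  B4 = {1, 2, 4, 6}  B5 = {3, 4, 5, 7}
Tree: B1–B2, B1–B3, B1–B4, B3–B5

Each bag holds 4 vertices, so the decomposition has width 3, which upper-bounds the treewidth. For the lower bound, the 4 vertices {1, 3, 4, 8} are pairwise adjacent, and any tree decomposition puts a clique entirely inside one bag — forcing width ≥ 3. Therefore the treewidth is 3.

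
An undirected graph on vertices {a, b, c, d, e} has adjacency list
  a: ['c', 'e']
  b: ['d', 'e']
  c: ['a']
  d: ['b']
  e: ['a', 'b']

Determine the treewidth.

A width-1 tree decomposition is:
Bags: B1 = {b, d}  B2 = {b, e}  B3 = {a, e}  B4 = {a, c}
Tree: B1–B2, B2–B3, B3–B4
Every bag has size at most 2, so the width is 2 − 1 = 1 and tw(G) ≤ 1. G has an edge, so its treewidth is at least 1. Therefore the treewidth is 1.

1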